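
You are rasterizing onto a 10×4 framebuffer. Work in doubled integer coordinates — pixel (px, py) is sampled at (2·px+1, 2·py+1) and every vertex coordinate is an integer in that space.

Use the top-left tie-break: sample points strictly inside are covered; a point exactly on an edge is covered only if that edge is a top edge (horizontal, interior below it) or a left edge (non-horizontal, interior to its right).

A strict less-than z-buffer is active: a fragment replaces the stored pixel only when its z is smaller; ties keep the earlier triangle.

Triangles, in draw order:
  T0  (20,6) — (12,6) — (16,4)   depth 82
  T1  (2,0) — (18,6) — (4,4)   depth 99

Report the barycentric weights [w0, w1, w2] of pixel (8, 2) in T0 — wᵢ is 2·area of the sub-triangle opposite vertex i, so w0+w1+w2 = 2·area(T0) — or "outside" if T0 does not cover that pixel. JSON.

T0:
  2·area = 16
  edge (20, 6)→(12, 6): d=(-8,0) right/bottom  bias=-1
  edge (12, 6)→(16, 4): d=(4,-2) top-left  bias=+0
  edge (16, 4)→(20, 6): d=(4,2) right/bottom  bias=-1
    (7,2)@(15, 5): e=[8,2,6] → #
    (8,2)@(17, 5): e=[8,6,2] → #
    (9,2)@(19, 5): e=[8,10,-2] → ·
    (7,3)@(15, 7): e=[-8,10,14] → ·
    (8,3)@(17, 7): e=[-8,14,10] → ·
  covered (2 px):
    · · · · · · · · · ·
    · · · · · · · · · ·
    · · · · · · · # # ·
    · · · · · · · · · ·
T1:
  2·area = 52
  edge (2, 0)→(18, 6): d=(16,6) right/bottom  bias=-1
  edge (18, 6)→(4, 4): d=(-14,-2) top-left  bias=+0
  edge (4, 4)→(2, 0): d=(-2,-4) top-left  bias=+0
    (1,0)@(3, 1): e=[10,40,2] → #
    (2,0)@(5, 1): e=[-2,44,10] → ·
    (1,1)@(3, 3): e=[42,12,-2] → ·
    (2,1)@(5, 3): e=[30,16,6] → #
    (3,1)@(7, 3): e=[18,20,14] → #
    (4,1)@(9, 3): e=[6,24,22] → #
    (5,1)@(11, 3): e=[-6,28,30] → ·
    (2,2)@(5, 5): e=[62,-12,2] → ·
    (3,2)@(7, 5): e=[50,-8,10] → ·
    (4,2)@(9, 5): e=[38,-4,18] → ·
    (5,2)@(11, 5): e=[26,0,26] → #  [on edge]
    (6,2)@(13, 5): e=[14,4,34] → #
  covered (7 px):
    · # · · · · · · · ·
    · · # # # · · · · ·
    · · · · · # # # · ·
    · · · · · · · · · ·

Answer: [6,2,8]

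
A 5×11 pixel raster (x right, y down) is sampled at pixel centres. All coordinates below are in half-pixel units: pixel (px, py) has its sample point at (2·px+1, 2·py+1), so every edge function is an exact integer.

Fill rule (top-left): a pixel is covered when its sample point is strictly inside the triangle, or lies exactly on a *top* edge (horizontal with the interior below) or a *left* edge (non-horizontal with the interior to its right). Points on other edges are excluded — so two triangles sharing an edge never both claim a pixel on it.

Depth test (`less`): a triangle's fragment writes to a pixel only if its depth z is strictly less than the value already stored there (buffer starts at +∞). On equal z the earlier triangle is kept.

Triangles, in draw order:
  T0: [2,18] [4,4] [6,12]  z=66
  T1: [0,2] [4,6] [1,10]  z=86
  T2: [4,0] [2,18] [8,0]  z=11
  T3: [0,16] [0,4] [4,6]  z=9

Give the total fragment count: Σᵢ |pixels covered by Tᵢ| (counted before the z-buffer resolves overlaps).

T0:
  2·area = 44
  edge (2, 18)→(4, 4): d=(2,-14) top-left  bias=+0
  edge (4, 4)→(6, 12): d=(2,8) right/bottom  bias=-1
  edge (6, 12)→(2, 18): d=(-4,6) right/bottom  bias=-1
    (2,4)@(5, 9): e=[24,2,18] → X
    (3,4)@(7, 9): e=[52,-14,6] → .
    (1,5)@(3, 11): e=[0,22,22] → X  [on edge]
    (3,5)@(7, 11): e=[56,-10,-2] → .
    (1,6)@(3, 13): e=[4,26,14] → X
    (3,6)@(7, 13): e=[60,-6,-10] → .
    (1,7)@(3, 15): e=[8,30,6] → X
    (2,7)@(5, 15): e=[36,14,-6] → .
    (1,8)@(3, 17): e=[12,34,-2] → .
  covered (6 px):
    . . . . .
    . . . . .
    . . . . .
    . . . . .
    . . X . .
    . X X . .
    . X X . .
    . X . . .
    . . . . .
    . . . . .
    . . . . .
T1:
  2·area = 28
  edge (0, 2)→(4, 6): d=(4,4) right/bottom  bias=-1
  edge (4, 6)→(1, 10): d=(-3,4) right/bottom  bias=-1
  edge (1, 10)→(0, 2): d=(-1,-8) top-left  bias=+0
    (0,1)@(1, 3): e=[0,21,7] → .  [on edge]
    (0,2)@(1, 5): e=[8,15,5] → X
    (1,2)@(3, 5): e=[0,7,21] → .  [on edge]
    (0,3)@(1, 7): e=[16,9,3] → X
    (1,3)@(3, 7): e=[8,1,19] → X
    (2,3)@(5, 7): e=[0,-7,35] → .  [on edge]
    (0,4)@(1, 9): e=[24,3,1] → X
    (1,4)@(3, 9): e=[16,-5,17] → .
    (3,4)@(7, 9): e=[0,-21,49] → .  [on edge]
    (0,5)@(1, 11): e=[32,-3,-1] → .
    (4,5)@(9, 11): e=[0,-35,63] → .  [on edge]
  covered (4 px):
    . . . . .
    . . . . .
    X . . . .
    X X . . .
    X . . . .
    . . . . .
    . . . . .
    . . . . .
    . . . . .
    . . . . .
    . . . . .
T2:
  2·area = 72  (B↔C swapped to make it positive)
  edge (4, 0)→(8, 0): d=(4,0) top-left  bias=+0
  edge (8, 0)→(2, 18): d=(-6,18) right/bottom  bias=-1
  edge (2, 18)→(4, 0): d=(2,-18) top-left  bias=+0
    (2,0)@(5, 1): e=[4,48,20] → X
    (3,0)@(7, 1): e=[4,12,56] → X
    (4,0)@(9, 1): e=[4,-24,92] → .
    (2,1)@(5, 3): e=[12,36,24] → X
    (3,1)@(7, 3): e=[12,0,60] → .  [on edge]
    (2,2)@(5, 5): e=[20,24,28] → X
    (3,2)@(7, 5): e=[20,-12,64] → .
    (2,3)@(5, 7): e=[28,12,32] → X
    (3,3)@(7, 7): e=[28,-24,68] → .
    (1,4)@(3, 9): e=[36,36,0] → X  [on edge]
    (2,4)@(5, 9): e=[36,0,36] → .  [on edge]
    (1,5)@(3, 11): e=[44,24,4] → X
    (1,7)@(3, 15): e=[60,0,12] → .  [on edge]
    (0,10)@(1, 21): e=[84,0,-12] → .  [on edge]
  covered (8 px):
    . . X X .
    . . X . .
    . . X . .
    . . X . .
    . X . . .
    . X . . .
    . X . . .
    . . . . .
    . . . . .
    . . . . .
    . . . . .
T3:
  2·area = 48
  edge (0, 16)→(0, 4): d=(0,-12) top-left  bias=+0
  edge (0, 4)→(4, 6): d=(4,2) right/bottom  bias=-1
  edge (4, 6)→(0, 16): d=(-4,10) right/bottom  bias=-1
    (0,2)@(1, 5): e=[12,2,34] → X
    (1,2)@(3, 5): e=[36,-2,14] → .
    (0,3)@(1, 7): e=[12,10,26] → X
    (1,3)@(3, 7): e=[36,6,6] → X
    (2,3)@(5, 7): e=[60,2,-14] → .
    (0,4)@(1, 9): e=[12,18,18] → X
    (1,4)@(3, 9): e=[36,14,-2] → .
    (0,5)@(1, 11): e=[12,26,10] → X
    (1,5)@(3, 11): e=[36,22,-10] → .
    (0,6)@(1, 13): e=[12,34,2] → X
    (1,6)@(3, 13): e=[36,30,-18] → .
    (0,7)@(1, 15): e=[12,42,-6] → .
  covered (6 px):
    . . . . .
    . . . . .
    X . . . .
    X X . . .
    X . . . .
    X . . . .
    X . . . .
    . . . . .
    . . . . .
    . . . . .
    . . . . .

Answer: 24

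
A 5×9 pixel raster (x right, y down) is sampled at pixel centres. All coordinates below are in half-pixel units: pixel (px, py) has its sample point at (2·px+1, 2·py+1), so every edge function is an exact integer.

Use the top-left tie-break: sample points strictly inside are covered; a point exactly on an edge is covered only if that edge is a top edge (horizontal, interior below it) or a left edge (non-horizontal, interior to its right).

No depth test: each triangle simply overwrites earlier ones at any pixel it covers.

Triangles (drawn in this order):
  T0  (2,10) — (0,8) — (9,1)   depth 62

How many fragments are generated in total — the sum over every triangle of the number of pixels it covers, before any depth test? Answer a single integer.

T0:
  2·area = 32
  edge (2, 10)→(0, 8): d=(-2,-2) top-left  bias=+0
  edge (0, 8)→(9, 1): d=(9,-7) top-left  bias=+0
  edge (9, 1)→(2, 10): d=(-7,9) right/bottom  bias=-1
    (4,0)@(9, 1): e=[32,0,0] → ·  [on edge]
    (3,1)@(7, 3): e=[24,4,4] → #
    (4,1)@(9, 3): e=[28,18,-14] → ·
    (2,2)@(5, 5): e=[16,8,8] → #
    (3,2)@(7, 5): e=[20,22,-10] → ·
    (1,3)@(3, 7): e=[8,12,12] → #
    (2,3)@(5, 7): e=[12,26,-6] → ·
    (0,4)@(1, 9): e=[0,16,16] → #  [on edge]
    (1,4)@(3, 9): e=[4,30,-2] → ·
    (0,5)@(1, 11): e=[-4,34,2] → ·
    (1,5)@(3, 11): e=[0,48,-16] → ·  [on edge]
    (2,6)@(5, 13): e=[0,80,-48] → ·  [on edge]
    (3,7)@(7, 15): e=[0,112,-80] → ·  [on edge]
    (4,8)@(9, 17): e=[0,144,-112] → ·  [on edge]
  covered (4 px):
    · · · · ·
    · · · # ·
    · · # · ·
    · # · · ·
    # · · · ·
    · · · · ·
    · · · · ·
    · · · · ·
    · · · · ·

Final: 4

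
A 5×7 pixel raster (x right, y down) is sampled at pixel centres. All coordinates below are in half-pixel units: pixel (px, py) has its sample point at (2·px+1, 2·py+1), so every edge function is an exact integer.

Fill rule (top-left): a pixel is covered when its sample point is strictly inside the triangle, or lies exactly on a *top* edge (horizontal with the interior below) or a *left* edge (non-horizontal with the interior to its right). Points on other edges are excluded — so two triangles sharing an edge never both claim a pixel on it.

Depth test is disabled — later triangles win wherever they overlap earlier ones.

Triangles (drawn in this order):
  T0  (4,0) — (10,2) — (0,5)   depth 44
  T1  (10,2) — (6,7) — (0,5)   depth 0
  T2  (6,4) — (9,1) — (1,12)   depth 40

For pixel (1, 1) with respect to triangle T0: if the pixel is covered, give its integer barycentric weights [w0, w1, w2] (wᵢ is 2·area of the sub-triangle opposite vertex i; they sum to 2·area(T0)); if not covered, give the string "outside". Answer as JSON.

T0:
  2·area = 38
  edge (4, 0)→(10, 2): d=(6,2) right/bottom  bias=-1
  edge (10, 2)→(0, 5): d=(-10,3) right/bottom  bias=-1
  edge (0, 5)→(4, 0): d=(4,-5) top-left  bias=+0
    (2,0)@(5, 1): e=[4,25,9] → #
    (3,0)@(7, 1): e=[0,19,19] → ·  [on edge]
    (1,1)@(3, 3): e=[20,11,7] → #
    (3,1)@(7, 3): e=[12,-1,27] → ·
    (1,2)@(3, 5): e=[32,-9,15] → ·
    (2,2)@(5, 5): e=[28,-15,25] → ·
  covered (3 px):
    · · # · ·
    · # # · ·
    · · · · ·
    · · · · ·
    · · · · ·
    · · · · ·
    · · · · ·
T1:
  2·area = 38
  edge (10, 2)→(6, 7): d=(-4,5) right/bottom  bias=-1
  edge (6, 7)→(0, 5): d=(-6,-2) top-left  bias=+0
  edge (0, 5)→(10, 2): d=(10,-3) top-left  bias=+0
    (3,1)@(7, 3): e=[11,26,1] → #
    (4,1)@(9, 3): e=[1,30,7] → #
    (0,2)@(1, 5): e=[33,2,3] → #
    (1,2)@(3, 5): e=[23,6,9] → #
    (2,2)@(5, 5): e=[13,10,15] → #
    (4,2)@(9, 5): e=[-7,18,27] → ·
    (0,3)@(1, 7): e=[25,-10,23] → ·
    (1,3)@(3, 7): e=[15,-6,29] → ·
    (2,3)@(5, 7): e=[5,-2,35] → ·
    (3,3)@(7, 7): e=[-5,2,41] → ·
  covered (6 px):
    · · · · ·
    · · · # #
    # # # # ·
    · · · · ·
    · · · · ·
    · · · · ·
    · · · · ·
T2:
  2·area = 9
  edge (6, 4)→(9, 1): d=(3,-3) top-left  bias=+0
  edge (9, 1)→(1, 12): d=(-8,11) right/bottom  bias=-1
  edge (1, 12)→(6, 4): d=(5,-8) top-left  bias=+0
    (4,0)@(9, 1): e=[0,0,9] → ·  [on edge]
    (3,1)@(7, 3): e=[0,6,3] → #  [on edge]
    (4,1)@(9, 3): e=[6,-16,19] → ·
    (2,2)@(5, 5): e=[0,12,-3] → ·  [on edge]
    (3,2)@(7, 5): e=[6,-10,13] → ·
    (1,3)@(3, 7): e=[0,18,-9] → ·  [on edge]
    (0,4)@(1, 9): e=[0,24,-15] → ·  [on edge]
    (1,4)@(3, 9): e=[6,2,1] → #
    (2,4)@(5, 9): e=[12,-20,17] → ·
    (1,5)@(3, 11): e=[12,-14,11] → ·
  covered (2 px):
    · · · · ·
    · · · # ·
    · · · · ·
    · · · · ·
    · # · · ·
    · · · · ·
    · · · · ·

Result: [11,7,20]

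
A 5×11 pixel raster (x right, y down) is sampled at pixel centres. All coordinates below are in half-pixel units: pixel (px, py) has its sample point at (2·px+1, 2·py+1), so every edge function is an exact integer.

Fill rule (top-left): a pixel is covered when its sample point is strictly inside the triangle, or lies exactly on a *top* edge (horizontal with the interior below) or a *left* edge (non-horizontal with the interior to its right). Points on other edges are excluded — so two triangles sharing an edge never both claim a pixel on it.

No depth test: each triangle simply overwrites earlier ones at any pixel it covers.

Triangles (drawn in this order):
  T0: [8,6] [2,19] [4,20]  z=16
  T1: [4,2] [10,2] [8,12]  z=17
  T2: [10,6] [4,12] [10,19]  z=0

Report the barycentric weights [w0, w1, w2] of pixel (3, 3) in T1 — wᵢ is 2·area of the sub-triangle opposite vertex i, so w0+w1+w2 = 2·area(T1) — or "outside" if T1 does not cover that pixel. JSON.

T0:
  2·area = 32  (B↔C swapped to make it positive)
  edge (8, 6)→(4, 20): d=(-4,14) right/bottom  bias=-1
  edge (4, 20)→(2, 19): d=(-2,-1) top-left  bias=+0
  edge (2, 19)→(8, 6): d=(6,-13) top-left  bias=+0
    (3,4)@(7, 9): e=[2,25,5] → X
    (4,4)@(9, 9): e=[-26,27,31] → .
    (3,5)@(7, 11): e=[-6,21,17] → .
    (2,6)@(5, 13): e=[14,15,3] → X
    (3,6)@(7, 13): e=[-14,17,29] → .
    (2,7)@(5, 15): e=[6,11,15] → X
    (3,7)@(7, 15): e=[-22,13,41] → .
    (1,8)@(3, 17): e=[26,5,1] → X
    (2,8)@(5, 17): e=[-2,7,27] → .
    (1,9)@(3, 19): e=[18,1,13] → X
    (2,9)@(5, 19): e=[-10,3,39] → .
    (1,10)@(3, 21): e=[10,-3,25] → .
  covered (5 px):
    . . . . .
    . . . . .
    . . . . .
    . . . . .
    . . . X .
    . . . . .
    . . X . .
    . . X . .
    . X . . .
    . X . . .
    . . . . .
T1:
  2·area = 60
  edge (4, 2)→(10, 2): d=(6,0) top-left  bias=+0
  edge (10, 2)→(8, 12): d=(-2,10) right/bottom  bias=-1
  edge (8, 12)→(4, 2): d=(-4,-10) top-left  bias=+0
    (2,1)@(5, 3): e=[6,48,6] → X
    (3,1)@(7, 3): e=[6,28,26] → X
    (4,1)@(9, 3): e=[6,8,46] → X
    (2,2)@(5, 5): e=[18,44,-2] → .
    (3,2)@(7, 5): e=[18,24,18] → X
    (3,3)@(7, 7): e=[30,20,10] → X
    (4,3)@(9, 7): e=[30,0,30] → .  [on edge]
    (3,4)@(7, 9): e=[42,16,2] → X
    (4,4)@(9, 9): e=[42,-4,22] → .
    (3,5)@(7, 11): e=[54,12,-6] → .
    (3,8)@(7, 17): e=[90,0,-30] → .  [on edge]
  covered (7 px):
    . . . . .
    . . X X X
    . . . X X
    . . . X .
    . . . X .
    . . . . .
    . . . . .
    . . . . .
    . . . . .
    . . . . .
    . . . . .
T2:
  2·area = 78  (B↔C swapped to make it positive)
  edge (10, 6)→(10, 19): d=(0,13) right/bottom  bias=-1
  edge (10, 19)→(4, 12): d=(-6,-7) top-left  bias=+0
  edge (4, 12)→(10, 6): d=(6,-6) top-left  bias=+0
    (4,3)@(9, 7): e=[13,65,0] → X  [on edge]
    (3,4)@(7, 9): e=[39,39,0] → X  [on edge]
    (2,5)@(5, 11): e=[65,13,0] → X  [on edge]
    (1,6)@(3, 13): e=[91,-13,0] → .  [on edge]
    (2,6)@(5, 13): e=[65,1,12] → X
    (0,7)@(1, 15): e=[117,-39,0] → .  [on edge]
    (2,7)@(5, 15): e=[65,-11,24] → .
    (3,7)@(7, 15): e=[39,3,36] → X
    (3,8)@(7, 17): e=[39,-9,48] → .
    (4,8)@(9, 17): e=[13,5,60] → X
    (4,9)@(9, 19): e=[13,-7,72] → .
  covered (12 px):
    . . . . .
    . . . . .
    . . . . .
    . . . . X
    . . . X X
    . . X X X
    . . X X X
    . . . X X
    . . . . X
    . . . . .
    . . . . .

Result: [20,10,30]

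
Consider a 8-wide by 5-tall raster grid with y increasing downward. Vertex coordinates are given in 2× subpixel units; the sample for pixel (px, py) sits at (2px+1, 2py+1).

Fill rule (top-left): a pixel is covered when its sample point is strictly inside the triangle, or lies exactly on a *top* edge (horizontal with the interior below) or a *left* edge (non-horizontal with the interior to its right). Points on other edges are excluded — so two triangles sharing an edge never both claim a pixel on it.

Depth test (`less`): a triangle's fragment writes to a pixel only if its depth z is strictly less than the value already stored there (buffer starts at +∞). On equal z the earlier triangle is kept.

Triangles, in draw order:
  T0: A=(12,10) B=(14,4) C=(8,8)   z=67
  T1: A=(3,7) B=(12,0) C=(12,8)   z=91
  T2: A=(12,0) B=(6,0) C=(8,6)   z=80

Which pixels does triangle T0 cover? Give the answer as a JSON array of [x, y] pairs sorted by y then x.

T0:
  2·area = 28  (B↔C swapped to make it positive)
  edge (12, 10)→(8, 8): d=(-4,-2) top-left  bias=+0
  edge (8, 8)→(14, 4): d=(6,-4) top-left  bias=+0
  edge (14, 4)→(12, 10): d=(-2,6) right/bottom  bias=-1
    (7,0)@(15, 1): e=[42,-14,0] → ·  [on edge]
    (6,2)@(13, 5): e=[22,2,4] → #
    (7,2)@(15, 5): e=[26,10,-8] → ·
    (5,3)@(11, 7): e=[10,6,12] → #
    (6,3)@(13, 7): e=[14,14,0] → ·  [on edge]
    (5,4)@(11, 9): e=[2,18,8] → #
    (6,4)@(13, 9): e=[6,26,-4] → ·
  covered (3 px):
    · · · · · · · ·
    · · · · · · · ·
    · · · · · · # ·
    · · · · · # · ·
    · · · · · # · ·
T1:
  2·area = 72
  edge (3, 7)→(12, 0): d=(9,-7) top-left  bias=+0
  edge (12, 0)→(12, 8): d=(0,8) right/bottom  bias=-1
  edge (12, 8)→(3, 7): d=(-9,-1) top-left  bias=+0
    (5,0)@(11, 1): e=[2,8,62] → #
    (6,0)@(13, 1): e=[16,-8,64] → ·
    (4,1)@(9, 3): e=[6,24,42] → #
    (6,1)@(13, 3): e=[34,-8,46] → ·
    (3,2)@(7, 5): e=[10,40,22] → #
    (6,2)@(13, 5): e=[52,-8,28] → ·
    (1,3)@(3, 7): e=[0,72,0] → #  [on edge]
    (2,3)@(5, 7): e=[14,56,2] → #
    (6,3)@(13, 7): e=[70,-8,10] → ·
    (1,4)@(3, 9): e=[18,72,-18] → ·
    (2,4)@(5, 9): e=[32,56,-16] → ·
    (3,4)@(7, 9): e=[46,40,-14] → ·
  covered (11 px):
    · · · · · # · ·
    · · · · # # · ·
    · · · # # # · ·
    · # # # # # · ·
    · · · · · · · ·
T2:
  2·area = 36  (B↔C swapped to make it positive)
  edge (12, 0)→(8, 6): d=(-4,6) right/bottom  bias=-1
  edge (8, 6)→(6, 0): d=(-2,-6) top-left  bias=+0
  edge (6, 0)→(12, 0): d=(6,0) top-left  bias=+0
    (3,0)@(7, 1): e=[26,4,6] → #
    (4,0)@(9, 1): e=[14,16,6] → #
    (5,0)@(11, 1): e=[2,28,6] → #
    (6,0)@(13, 1): e=[-10,40,6] → ·
    (3,1)@(7, 3): e=[18,0,18] → #  [on edge]
    (5,1)@(11, 3): e=[-6,24,18] → ·
    (3,2)@(7, 5): e=[10,-4,30] → ·
    (4,2)@(9, 5): e=[-2,8,30] → ·
    (4,4)@(9, 9): e=[-18,0,54] → ·  [on edge]
  covered (5 px):
    · · · # # # · ·
    · · · # # · · ·
    · · · · · · · ·
    · · · · · · · ·
    · · · · · · · ·

Result: [[6,2],[5,3],[5,4]]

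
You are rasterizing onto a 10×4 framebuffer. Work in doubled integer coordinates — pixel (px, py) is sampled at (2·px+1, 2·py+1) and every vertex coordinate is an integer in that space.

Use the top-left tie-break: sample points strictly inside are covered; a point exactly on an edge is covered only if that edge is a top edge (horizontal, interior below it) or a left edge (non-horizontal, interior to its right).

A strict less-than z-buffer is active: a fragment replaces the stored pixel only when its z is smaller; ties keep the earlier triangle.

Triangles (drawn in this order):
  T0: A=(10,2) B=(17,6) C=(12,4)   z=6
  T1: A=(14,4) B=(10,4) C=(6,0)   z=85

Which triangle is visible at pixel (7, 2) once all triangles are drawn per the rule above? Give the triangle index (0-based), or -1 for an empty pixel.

T0:
  2·area = 6
  edge (10, 2)→(17, 6): d=(7,4) right/bottom  bias=-1
  edge (17, 6)→(12, 4): d=(-5,-2) top-left  bias=+0
  edge (12, 4)→(10, 2): d=(-2,-2) top-left  bias=+0
    (4,0)@(9, 1): e=[-3,9,0] → .  [on edge]
    (5,1)@(11, 3): e=[3,3,0] → X  [on edge]
    (6,1)@(13, 3): e=[-5,7,4] → .
    (5,2)@(11, 5): e=[17,-7,-4] → .
    (6,2)@(13, 5): e=[9,-3,0] → .  [on edge]
    (7,2)@(15, 5): e=[1,1,4] → X
    (8,2)@(17, 5): e=[-7,5,8] → .
    (7,3)@(15, 7): e=[15,-9,0] → .  [on edge]
  covered (2 px):
    . . . . . . . . . .
    . . . . . X . . . .
    . . . . . . . X . .
    . . . . . . . . . .
T1:
  2·area = 16
  edge (14, 4)→(10, 4): d=(-4,0) right/bottom  bias=-1
  edge (10, 4)→(6, 0): d=(-4,-4) top-left  bias=+0
  edge (6, 0)→(14, 4): d=(8,4) right/bottom  bias=-1
    (3,0)@(7, 1): e=[12,0,4] → X  [on edge]
    (4,0)@(9, 1): e=[12,8,-4] → .
    (3,1)@(7, 3): e=[4,-8,20] → .
    (4,1)@(9, 3): e=[4,0,12] → X  [on edge]
    (5,1)@(11, 3): e=[4,8,4] → X
    (6,1)@(13, 3): e=[4,16,-4] → .
    (4,2)@(9, 5): e=[-4,-8,28] → .
    (5,2)@(11, 5): e=[-4,0,20] → .  [on edge]
    (6,3)@(13, 7): e=[-12,0,28] → .  [on edge]
  covered (3 px):
    . . . X . . . . . .
    . . . . X X . . . .
    . . . . . . . . . .
    . . . . . . . . . .

Z-buffer (winner per pixel, '.' = empty):
  . . . 1 . . . . . .
  . . . . 1 0 . . . .
  . . . . . . . 0 . .
  . . . . . . . . . .

Result: 0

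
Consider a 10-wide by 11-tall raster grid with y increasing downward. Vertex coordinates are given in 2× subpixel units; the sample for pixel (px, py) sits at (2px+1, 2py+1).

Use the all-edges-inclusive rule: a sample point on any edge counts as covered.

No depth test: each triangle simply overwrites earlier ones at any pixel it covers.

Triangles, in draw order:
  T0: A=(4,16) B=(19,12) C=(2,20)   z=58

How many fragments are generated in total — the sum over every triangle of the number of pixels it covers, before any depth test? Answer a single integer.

T0:
  2·area = 52
  edge (4, 16)→(19, 12): d=(15,-4) inclusive
  edge (19, 12)→(2, 20): d=(-17,8) inclusive
  edge (2, 20)→(4, 16): d=(2,-4) inclusive
    (4,7)@(9, 15): e=[5,29,18] → #
    (5,7)@(11, 15): e=[13,13,26] → #
    (6,7)@(13, 15): e=[21,-3,34] → ·
    (2,8)@(5, 17): e=[19,27,6] → #
    (3,8)@(7, 17): e=[27,11,14] → #
    (4,8)@(9, 17): e=[35,-5,22] → ·
    (5,8)@(11, 17): e=[43,-21,30] → ·
    (1,9)@(3, 19): e=[41,9,2] → #
    (2,9)@(5, 19): e=[49,-7,10] → ·
    (3,9)@(7, 19): e=[57,-23,18] → ·
    (1,10)@(3, 21): e=[71,-25,6] → ·
  covered (5 px):
    · · · · · · · · · ·
    · · · · · · · · · ·
    · · · · · · · · · ·
    · · · · · · · · · ·
    · · · · · · · · · ·
    · · · · · · · · · ·
    · · · · · · · · · ·
    · · · · # # · · · ·
    · · # # · · · · · ·
    · # · · · · · · · ·
    · · · · · · · · · ·

Answer: 5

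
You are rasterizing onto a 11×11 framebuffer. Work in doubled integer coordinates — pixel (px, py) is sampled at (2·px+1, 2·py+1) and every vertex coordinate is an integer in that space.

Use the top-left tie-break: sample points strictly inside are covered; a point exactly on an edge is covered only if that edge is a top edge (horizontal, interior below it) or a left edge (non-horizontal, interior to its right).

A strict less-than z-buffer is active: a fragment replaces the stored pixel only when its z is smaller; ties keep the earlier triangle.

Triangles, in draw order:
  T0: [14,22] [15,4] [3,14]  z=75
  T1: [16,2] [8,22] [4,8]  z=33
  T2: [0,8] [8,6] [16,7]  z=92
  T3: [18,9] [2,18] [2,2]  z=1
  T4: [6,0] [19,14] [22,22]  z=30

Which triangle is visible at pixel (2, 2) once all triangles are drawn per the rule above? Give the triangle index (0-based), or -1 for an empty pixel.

T0:
  2·area = 206  (B↔C swapped to make it positive)
  edge (14, 22)→(3, 14): d=(-11,-8) top-left  bias=+0
  edge (3, 14)→(15, 4): d=(12,-10) top-left  bias=+0
  edge (15, 4)→(14, 22): d=(-1,18) right/bottom  bias=-1
    (6,3)@(13, 7): e=[157,16,33] → #
    (7,3)@(15, 7): e=[173,36,-3] → ·
    (4,4)@(9, 9): e=[103,0,103] → #  [on edge]
    (5,4)@(11, 9): e=[119,20,67] → #
    (7,4)@(15, 9): e=[151,60,-5] → ·
    (3,5)@(7, 11): e=[65,4,137] → #
    (7,5)@(15, 11): e=[129,84,-7] → ·
    (2,6)@(5, 13): e=[27,8,171] → #
    (7,6)@(15, 13): e=[107,108,-9] → ·
    (2,7)@(5, 15): e=[5,32,169] → #
    (7,7)@(15, 15): e=[85,132,-11] → ·
    (2,8)@(5, 17): e=[-17,56,167] → ·
  covered (24 px):
    · · · · · · · · · · ·
    · · · · · · · · · · ·
    · · · · · · · · · · ·
    · · · · · · # · · · ·
    · · · · # # # · · · ·
    · · · # # # # · · · ·
    · · # # # # # · · · ·
    · · # # # # # · · · ·
    · · · · # # # · · · ·
    · · · · · # # · · · ·
    · · · · · · # · · · ·
T1:
  2·area = 192
  edge (16, 2)→(8, 22): d=(-8,20) right/bottom  bias=-1
  edge (8, 22)→(4, 8): d=(-4,-14) top-left  bias=+0
  edge (4, 8)→(16, 2): d=(12,-6) top-left  bias=+0
    (7,1)@(15, 3): e=[12,174,6] → #
    (8,1)@(17, 3): e=[-28,202,18] → ·
    (5,2)@(11, 5): e=[76,110,6] → #
    (6,2)@(13, 5): e=[36,138,18] → #
    (7,2)@(15, 5): e=[-4,166,30] → ·
    (3,3)@(7, 7): e=[140,46,6] → #
    (4,3)@(9, 7): e=[100,74,18] → #
    (7,3)@(15, 7): e=[-20,158,54] → ·
    (2,4)@(5, 9): e=[164,10,18] → #
    (7,4)@(15, 9): e=[-36,150,78] → ·
    (2,5)@(5, 11): e=[148,2,42] → #
    (6,5)@(13, 11): e=[-12,114,90] → ·
  covered (24 px):
    · · · · · · · · · · ·
    · · · · · · · # · · ·
    · · · · · # # · · · ·
    · · · # # # # · · · ·
    · · # # # # # · · · ·
    · · # # # # · · · · ·
    · · · # # # · · · · ·
    · · · # # · · · · · ·
    · · · # # · · · · · ·
    · · · · # · · · · · ·
    · · · · · · · · · · ·
T2:
  2·area = 24
  edge (0, 8)→(8, 6): d=(8,-2) top-left  bias=+0
  edge (8, 6)→(16, 7): d=(8,1) right/bottom  bias=-1
  edge (16, 7)→(0, 8): d=(-16,1) right/bottom  bias=-1
    (2,3)@(5, 7): e=[2,11,11] → #
    (3,3)@(7, 7): e=[6,9,9] → #
    (4,3)@(9, 7): e=[10,7,7] → #
    (5,3)@(11, 7): e=[14,5,5] → #
    (6,3)@(13, 7): e=[18,3,3] → #
    (7,3)@(15, 7): e=[22,1,1] → #
    (8,3)@(17, 7): e=[26,-1,-1] → ·
    (2,4)@(5, 9): e=[18,27,-21] → ·
    (3,4)@(7, 9): e=[22,25,-23] → ·
    (4,4)@(9, 9): e=[26,23,-25] → ·
    (5,4)@(11, 9): e=[30,21,-27] → ·
    (6,4)@(13, 9): e=[34,19,-29] → ·
  covered (6 px):
    · · · · · · · · · · ·
    · · · · · · · · · · ·
    · · · · · · · · · · ·
    · · # # # # # # · · ·
    · · · · · · · · · · ·
    · · · · · · · · · · ·
    · · · · · · · · · · ·
    · · · · · · · · · · ·
    · · · · · · · · · · ·
    · · · · · · · · · · ·
    · · · · · · · · · · ·
T3:
  2·area = 256
  edge (18, 9)→(2, 18): d=(-16,9) right/bottom  bias=-1
  edge (2, 18)→(2, 2): d=(0,-16) top-left  bias=+0
  edge (2, 2)→(18, 9): d=(16,7) right/bottom  bias=-1
    (1,1)@(3, 3): e=[231,16,9] → #
    (2,1)@(5, 3): e=[213,48,-5] → ·
    (1,2)@(3, 5): e=[199,16,41] → #
    (2,2)@(5, 5): e=[181,48,27] → #
    (3,2)@(7, 5): e=[163,80,13] → #
    (4,2)@(9, 5): e=[145,112,-1] → ·
    (1,3)@(3, 7): e=[167,16,73] → #
    (4,3)@(9, 7): e=[113,112,31] → #
    (5,3)@(11, 7): e=[95,144,17] → #
    (6,3)@(13, 7): e=[77,176,3] → #
    (7,3)@(15, 7): e=[59,208,-11] → ·
    (1,4)@(3, 9): e=[135,16,105] → #
  covered (32 px):
    · · · · · · · · · · ·
    · # · · · · · · · · ·
    · # # # · · · · · · ·
    · # # # # # # · · · ·
    · # # # # # # # # · ·
    · # # # # # # · · · ·
    · # # # # · · · · · ·
    · # # # · · · · · · ·
    · # · · · · · · · · ·
    · · · · · · · · · · ·
    · · · · · · · · · · ·
T4:
  2·area = 62
  edge (6, 0)→(19, 14): d=(13,14) right/bottom  bias=-1
  edge (19, 14)→(22, 22): d=(3,8) right/bottom  bias=-1
  edge (22, 22)→(6, 0): d=(-16,-22) top-left  bias=+0
    (6,4)@(13, 9): e=[19,33,10] → #
    (7,4)@(15, 9): e=[-9,17,54] → ·
    (6,5)@(13, 11): e=[45,39,-22] → ·
    (7,5)@(15, 11): e=[17,23,22] → #
    (8,5)@(17, 11): e=[-11,7,66] → ·
    (7,6)@(15, 13): e=[43,29,-10] → ·
    (8,6)@(17, 13): e=[15,13,34] → #
    (9,6)@(19, 13): e=[-13,-3,78] → ·
    (8,7)@(17, 15): e=[41,19,2] → #
    (9,7)@(19, 15): e=[13,3,46] → #
    (10,7)@(21, 15): e=[-15,-13,90] → ·
    (8,8)@(17, 17): e=[67,25,-30] → ·
  covered (6 px):
    · · · · · · · · · · ·
    · · · · · · · · · · ·
    · · · · · · · · · · ·
    · · · · · · · · · · ·
    · · · · · · # · · · ·
    · · · · · · · # · · ·
    · · · · · · · · # · ·
    · · · · · · · · # # ·
    · · · · · · · · · # ·
    · · · · · · · · · · ·
    · · · · · · · · · · ·

Z-buffer (winner per pixel, '.' = empty):
  . . . . . . . . . . .
  . 3 . . . . . 1 . . .
  . 3 3 3 . 1 1 . . . .
  . 3 3 3 3 3 3 2 . . .
  . 3 3 3 3 3 3 3 3 . .
  . 3 3 3 3 3 3 4 . . .
  . 3 3 3 3 1 0 . 4 . .
  . 3 3 3 1 0 0 . 4 4 .
  . 3 . 1 1 0 0 . . 4 .
  . . . . 1 0 0 . . . .
  . . . . . . 0 . . . .

Final: 3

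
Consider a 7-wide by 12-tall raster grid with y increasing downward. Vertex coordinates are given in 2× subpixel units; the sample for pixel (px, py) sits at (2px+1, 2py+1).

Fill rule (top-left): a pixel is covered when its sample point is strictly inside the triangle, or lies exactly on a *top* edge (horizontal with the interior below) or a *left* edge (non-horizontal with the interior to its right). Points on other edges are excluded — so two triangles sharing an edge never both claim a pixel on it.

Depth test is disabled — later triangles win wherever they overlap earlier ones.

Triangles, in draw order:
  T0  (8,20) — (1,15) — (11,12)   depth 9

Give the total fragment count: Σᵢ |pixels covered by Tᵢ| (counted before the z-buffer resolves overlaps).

T0:
  2·area = 71
  edge (8, 20)→(1, 15): d=(-7,-5) top-left  bias=+0
  edge (1, 15)→(11, 12): d=(10,-3) top-left  bias=+0
  edge (11, 12)→(8, 20): d=(-3,8) right/bottom  bias=-1
    (4,6)@(9, 13): e=[54,4,13] → X
    (5,6)@(11, 13): e=[64,10,-3] → .
    (0,7)@(1, 15): e=[0,0,71] → X  [on edge]
    (1,7)@(3, 15): e=[10,6,55] → X
    (2,7)@(5, 15): e=[20,12,39] → X
    (3,7)@(7, 15): e=[30,18,23] → X
    (5,7)@(11, 15): e=[50,30,-9] → .
    (0,8)@(1, 17): e=[-14,20,65] → .
    (1,8)@(3, 17): e=[-4,26,49] → .
    (2,8)@(5, 17): e=[6,32,33] → X
    (5,8)@(11, 17): e=[36,50,-15] → .
    (2,9)@(5, 19): e=[-8,52,27] → .
  covered (10 px):
    . . . . . . .
    . . . . . . .
    . . . . . . .
    . . . . . . .
    . . . . . . .
    . . . . . . .
    . . . . X . .
    X X X X X . .
    . . X X X . .
    . . . X . . .
    . . . . . . .
    . . . . . . .

Result: 10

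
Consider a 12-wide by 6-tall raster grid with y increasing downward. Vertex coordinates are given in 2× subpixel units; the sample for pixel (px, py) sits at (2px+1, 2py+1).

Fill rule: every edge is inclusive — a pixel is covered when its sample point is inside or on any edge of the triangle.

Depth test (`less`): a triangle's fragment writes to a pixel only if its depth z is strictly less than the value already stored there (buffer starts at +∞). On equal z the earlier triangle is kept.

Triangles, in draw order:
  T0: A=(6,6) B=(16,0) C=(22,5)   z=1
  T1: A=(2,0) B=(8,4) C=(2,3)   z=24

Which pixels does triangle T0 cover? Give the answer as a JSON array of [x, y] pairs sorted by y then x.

T0:
  2·area = 86
  edge (6, 6)→(16, 0): d=(10,-6) inclusive
  edge (16, 0)→(22, 5): d=(6,5) inclusive
  edge (22, 5)→(6, 6): d=(-16,1) inclusive
    (7,0)@(15, 1): e=[4,11,71] → X
    (8,0)@(17, 1): e=[16,1,69] → X
    (9,0)@(19, 1): e=[28,-9,67] → .
    (5,1)@(11, 3): e=[0,43,43] → X  [on edge]
    (6,1)@(13, 3): e=[12,33,41] → X
    (9,1)@(19, 3): e=[48,3,35] → X
    (10,1)@(21, 3): e=[60,-7,33] → .
    (4,2)@(9, 5): e=[8,65,13] → X
    (10,2)@(21, 5): e=[80,5,1] → X
    (11,2)@(23, 5): e=[92,-5,-1] → .
    (4,3)@(9, 7): e=[28,77,-19] → .
    (5,3)@(11, 7): e=[40,67,-21] → .
    (0,4)@(1, 9): e=[0,129,-43] → .  [on edge]
  covered (14 px):
    . . . . . . . X X . . .
    . . . . . X X X X X . .
    . . . . X X X X X X X .
    . . . . . . . . . . . .
    . . . . . . . . . . . .
    . . . . . . . . . . . .
T1:
  2·area = 18
  edge (2, 0)→(8, 4): d=(6,4) inclusive
  edge (8, 4)→(2, 3): d=(-6,-1) inclusive
  edge (2, 3)→(2, 0): d=(0,-3) inclusive
    (1,0)@(3, 1): e=[2,13,3] → X
    (2,0)@(5, 1): e=[-6,15,9] → .
    (1,1)@(3, 3): e=[14,1,3] → X
    (2,1)@(5, 3): e=[6,3,9] → X
    (3,1)@(7, 3): e=[-2,5,15] → .
    (1,2)@(3, 5): e=[26,-11,3] → .
    (2,2)@(5, 5): e=[18,-9,9] → .
  covered (3 px):
    . X . . . . . . . . . .
    . X X . . . . . . . . .
    . . . . . . . . . . . .
    . . . . . . . . . . . .
    . . . . . . . . . . . .
    . . . . . . . . . . . .

Answer: [[7,0],[8,0],[5,1],[6,1],[7,1],[8,1],[9,1],[4,2],[5,2],[6,2],[7,2],[8,2],[9,2],[10,2]]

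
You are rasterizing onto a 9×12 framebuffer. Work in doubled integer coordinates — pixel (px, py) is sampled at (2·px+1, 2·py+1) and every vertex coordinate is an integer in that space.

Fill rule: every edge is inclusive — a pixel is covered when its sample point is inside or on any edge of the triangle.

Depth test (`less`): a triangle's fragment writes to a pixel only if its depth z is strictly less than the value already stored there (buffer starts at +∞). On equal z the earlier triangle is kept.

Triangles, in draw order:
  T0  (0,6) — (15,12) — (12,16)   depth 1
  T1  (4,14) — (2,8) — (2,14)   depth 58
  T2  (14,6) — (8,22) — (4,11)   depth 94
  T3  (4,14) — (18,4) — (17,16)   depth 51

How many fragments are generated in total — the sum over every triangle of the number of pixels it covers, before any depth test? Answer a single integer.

T0:
  2·area = 78
  edge (0, 6)→(15, 12): d=(15,6) inclusive
  edge (15, 12)→(12, 16): d=(-3,4) inclusive
  edge (12, 16)→(0, 6): d=(-12,-10) inclusive
    (2,4)@(5, 9): e=[15,49,14] → █
    (3,4)@(7, 9): e=[3,41,34] → █
    (4,4)@(9, 9): e=[-9,33,54] → ·
    (2,5)@(5, 11): e=[45,43,-10] → ·
    (3,5)@(7, 11): e=[33,35,10] → █
    (4,5)@(9, 11): e=[21,27,30] → █
    (5,5)@(11, 11): e=[9,19,50] → █
    (6,5)@(13, 11): e=[-3,11,70] → ·
    (3,6)@(7, 13): e=[63,29,-14] → ·
    (4,6)@(9, 13): e=[51,21,6] → █
    (6,6)@(13, 13): e=[27,5,46] → █
    (7,6)@(15, 13): e=[15,-3,66] → ·
  covered (9 px):
    · · · · · · · · ·
    · · · · · · · · ·
    · · · · · · · · ·
    · · · · · · · · ·
    · · █ █ · · · · ·
    · · · █ █ █ · · ·
    · · · · █ █ █ · ·
    · · · · · █ · · ·
    · · · · · · · · ·
    · · · · · · · · ·
    · · · · · · · · ·
    · · · · · · · · ·
T1:
  2·area = 12  (B↔C swapped to make it positive)
  edge (4, 14)→(2, 14): d=(-2,0) inclusive
  edge (2, 14)→(2, 8): d=(0,-6) inclusive
  edge (2, 8)→(4, 14): d=(2,6) inclusive
    (0,2)@(1, 5): e=[18,-6,0] → ·  [on edge]
    (1,5)@(3, 11): e=[6,6,0] → █  [on edge]
    (2,5)@(5, 11): e=[6,18,-12] → ·
    (1,6)@(3, 13): e=[2,6,4] → █
    (2,6)@(5, 13): e=[2,18,-8] → ·
    (1,7)@(3, 15): e=[-2,6,8] → ·
    (2,8)@(5, 17): e=[-6,18,0] → ·  [on edge]
    (3,11)@(7, 23): e=[-18,30,0] → ·  [on edge]
  covered (2 px):
    · · · · · · · · ·
    · · · · · · · · ·
    · · · · · · · · ·
    · · · · · · · · ·
    · · · · · · · · ·
    · █ · · · · · · ·
    · █ · · · · · · ·
    · · · · · · · · ·
    · · · · · · · · ·
    · · · · · · · · ·
    · · · · · · · · ·
    · · · · · · · · ·
T2:
  2·area = 130
  edge (14, 6)→(8, 22): d=(-6,16) inclusive
  edge (8, 22)→(4, 11): d=(-4,-11) inclusive
  edge (4, 11)→(14, 6): d=(10,-5) inclusive
    (6,3)@(13, 7): e=[10,115,5] → █
    (7,3)@(15, 7): e=[-22,137,15] → ·
    (4,4)@(9, 9): e=[62,63,5] → █
    (5,4)@(11, 9): e=[30,85,15] → █
    (6,4)@(13, 9): e=[-2,107,25] → ·
    (2,5)@(5, 11): e=[114,11,5] → █
    (3,5)@(7, 11): e=[82,33,15] → █
    (6,5)@(13, 11): e=[-14,99,45] → ·
    (2,6)@(5, 13): e=[102,3,25] → █
    (6,6)@(13, 13): e=[-26,91,65] → ·
    (2,7)@(5, 15): e=[90,-5,45] → ·
    (3,7)@(7, 15): e=[58,17,55] → █
  covered (17 px):
    · · · · · · · · ·
    · · · · · · · · ·
    · · · · · · · · ·
    · · · · · · █ · ·
    · · · · █ █ · · ·
    · · █ █ █ █ · · ·
    · · █ █ █ █ · · ·
    · · · █ █ · · · ·
    · · · █ █ · · · ·
    · · · █ █ · · · ·
    · · · · · · · · ·
    · · · · · · · · ·
T3:
  2·area = 158
  edge (4, 14)→(18, 4): d=(14,-10) inclusive
  edge (18, 4)→(17, 16): d=(-1,12) inclusive
  edge (17, 16)→(4, 14): d=(-13,-2) inclusive
    (8,2)@(17, 5): e=[4,11,143] → █
    (7,3)@(15, 7): e=[12,33,113] → █
    (5,4)@(11, 9): e=[0,79,79] → █  [on edge]
    (6,4)@(13, 9): e=[20,55,83] → █
    (4,5)@(9, 11): e=[8,101,49] → █
    (3,6)@(7, 13): e=[16,123,19] → █
    (3,7)@(7, 15): e=[44,121,-7] → ·
    (4,7)@(9, 15): e=[64,97,-3] → ·
    (5,7)@(11, 15): e=[84,73,1] → █
    (5,8)@(11, 17): e=[112,71,-25] → ·
    (6,8)@(13, 17): e=[132,47,-21] → ·
    (7,8)@(15, 17): e=[152,23,-17] → ·
  covered (22 px):
    · · · · · · · · ·
    · · · · · · · · ·
    · · · · · · · · █
    · · · · · · · █ █
    · · · · · █ █ █ █
    · · · · █ █ █ █ █
    · · · █ █ █ █ █ █
    · · · · · █ █ █ █
    · · · · · · · · ·
    · · · · · · · · ·
    · · · · · · · · ·
    · · · · · · · · ·

Result: 50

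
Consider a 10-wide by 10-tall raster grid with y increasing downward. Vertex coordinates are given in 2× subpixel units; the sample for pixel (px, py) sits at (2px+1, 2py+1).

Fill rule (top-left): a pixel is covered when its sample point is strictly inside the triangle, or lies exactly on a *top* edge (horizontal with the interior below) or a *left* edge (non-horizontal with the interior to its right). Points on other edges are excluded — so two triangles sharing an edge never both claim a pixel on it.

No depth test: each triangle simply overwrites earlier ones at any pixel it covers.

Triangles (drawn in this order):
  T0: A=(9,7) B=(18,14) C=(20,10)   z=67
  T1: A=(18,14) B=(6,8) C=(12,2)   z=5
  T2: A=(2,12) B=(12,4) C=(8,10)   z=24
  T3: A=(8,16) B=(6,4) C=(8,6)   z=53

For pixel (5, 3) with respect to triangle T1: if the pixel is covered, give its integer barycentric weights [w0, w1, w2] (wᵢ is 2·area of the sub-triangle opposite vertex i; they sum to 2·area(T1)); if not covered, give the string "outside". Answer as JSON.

T0:
  2·area = 50  (B↔C swapped to make it positive)
  edge (9, 7)→(20, 10): d=(11,3) right/bottom  bias=-1
  edge (20, 10)→(18, 14): d=(-2,4) right/bottom  bias=-1
  edge (18, 14)→(9, 7): d=(-9,-7) top-left  bias=+0
    (4,3)@(9, 7): e=[0,50,0] → ·  [on edge]
    (6,4)@(13, 9): e=[10,30,10] → █
    (7,4)@(15, 9): e=[4,22,24] → █
    (8,4)@(17, 9): e=[-2,14,38] → ·
    (6,5)@(13, 11): e=[32,26,-8] → ·
    (7,5)@(15, 11): e=[26,18,6] → █
    (8,5)@(17, 11): e=[20,10,20] → █
    (9,5)@(19, 11): e=[14,2,34] → █
    (7,6)@(15, 13): e=[48,14,-12] → ·
    (8,6)@(17, 13): e=[42,6,2] → █
    (9,6)@(19, 13): e=[36,-2,16] → ·
    (8,7)@(17, 15): e=[64,2,-16] → ·
  covered (6 px):
    · · · · · · · · · ·
    · · · · · · · · · ·
    · · · · · · · · · ·
    · · · · · · · · · ·
    · · · · · · █ █ · ·
    · · · · · · · █ █ █
    · · · · · · · · █ ·
    · · · · · · · · · ·
    · · · · · · · · · ·
    · · · · · · · · · ·
T1:
  2·area = 108
  edge (18, 14)→(6, 8): d=(-12,-6) top-left  bias=+0
  edge (6, 8)→(12, 2): d=(6,-6) top-left  bias=+0
  edge (12, 2)→(18, 14): d=(6,12) right/bottom  bias=-1
    (6,0)@(13, 1): e=[126,0,-18] → ·  [on edge]
    (5,1)@(11, 3): e=[90,0,18] → █  [on edge]
    (6,1)@(13, 3): e=[102,12,-6] → ·
    (4,2)@(9, 5): e=[54,0,54] → █  [on edge]
    (6,2)@(13, 5): e=[78,24,6] → █
    (7,2)@(15, 5): e=[90,36,-18] → ·
    (3,3)@(7, 7): e=[18,0,90] → █  [on edge]
    (7,3)@(15, 7): e=[66,48,-6] → ·
    (2,4)@(5, 9): e=[-18,0,126] → ·  [on edge]
    (3,4)@(7, 9): e=[-6,12,102] → ·
    (4,4)@(9, 9): e=[6,24,78] → █
    (7,4)@(15, 9): e=[42,60,6] → █
    (1,5)@(3, 11): e=[-54,0,162] → ·  [on edge]
    (0,6)@(1, 13): e=[-90,0,198] → ·  [on edge]
  covered (15 px):
    · · · · · · · · · ·
    · · · · · █ · · · ·
    · · · · █ █ █ · · ·
    · · · █ █ █ █ · · ·
    · · · · █ █ █ █ · ·
    · · · · · · █ █ · ·
    · · · · · · · · █ ·
    · · · · · · · · · ·
    · · · · · · · · · ·
    · · · · · · · · · ·
T2:
  2·area = 28
  edge (2, 12)→(12, 4): d=(10,-8) top-left  bias=+0
  edge (12, 4)→(8, 10): d=(-4,6) right/bottom  bias=-1
  edge (8, 10)→(2, 12): d=(-6,2) right/bottom  bias=-1
    (5,2)@(11, 5): e=[2,2,24] → █
    (6,2)@(13, 5): e=[18,-10,20] → ·
    (4,3)@(9, 7): e=[6,6,16] → █
    (5,3)@(11, 7): e=[22,-6,12] → ·
    (8,3)@(17, 7): e=[70,-42,0] → ·  [on edge]
    (3,4)@(7, 9): e=[10,10,8] → █
    (4,4)@(9, 9): e=[26,-2,4] → ·
    (5,4)@(11, 9): e=[42,-14,0] → ·  [on edge]
    (2,5)@(5, 11): e=[14,14,0] → ·  [on edge]
    (3,5)@(7, 11): e=[30,2,-4] → ·
  covered (3 px):
    · · · · · · · · · ·
    · · · · · · · · · ·
    · · · · · █ · · · ·
    · · · · █ · · · · ·
    · · · █ · · · · · ·
    · · · · · · · · · ·
    · · · · · · · · · ·
    · · · · · · · · · ·
    · · · · · · · · · ·
    · · · · · · · · · ·
T3:
  2·area = 20
  edge (8, 16)→(6, 4): d=(-2,-12) top-left  bias=+0
  edge (6, 4)→(8, 6): d=(2,2) right/bottom  bias=-1
  edge (8, 6)→(8, 16): d=(0,10) right/bottom  bias=-1
    (1,0)@(3, 1): e=[-30,0,50] → ·  [on edge]
    (2,1)@(5, 3): e=[-10,0,30] → ·  [on edge]
    (3,2)@(7, 5): e=[10,0,10] → ·  [on edge]
    (3,3)@(7, 7): e=[6,4,10] → █
    (4,3)@(9, 7): e=[30,0,-10] → ·  [on edge]
    (3,4)@(7, 9): e=[2,8,10] → █
    (4,4)@(9, 9): e=[26,4,-10] → ·
    (5,4)@(11, 9): e=[50,0,-30] → ·  [on edge]
    (3,5)@(7, 11): e=[-2,12,10] → ·
    (6,5)@(13, 11): e=[70,0,-50] → ·  [on edge]
    (7,6)@(15, 13): e=[90,0,-70] → ·  [on edge]
    (8,7)@(17, 15): e=[110,0,-90] → ·  [on edge]
    (9,8)@(19, 17): e=[130,0,-110] → ·  [on edge]
  covered (2 px):
    · · · · · · · · · ·
    · · · · · · · · · ·
    · · · · · · · · · ·
    · · · █ · · · · · ·
    · · · █ · · · · · ·
    · · · · · · · · · ·
    · · · · · · · · · ·
    · · · · · · · · · ·
    · · · · · · · · · ·
    · · · · · · · · · ·

Answer: [24,42,42]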